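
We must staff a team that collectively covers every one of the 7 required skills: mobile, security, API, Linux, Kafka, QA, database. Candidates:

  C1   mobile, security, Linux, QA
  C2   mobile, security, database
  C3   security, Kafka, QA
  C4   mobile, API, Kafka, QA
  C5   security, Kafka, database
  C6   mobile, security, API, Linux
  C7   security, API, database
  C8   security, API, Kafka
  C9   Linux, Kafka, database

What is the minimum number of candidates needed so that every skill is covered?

3

C1, C2, C4 together cover {mobile, security, API, Linux, Kafka, QA, database} — every skill.
No 2 of the 9 candidates cover everything (all 36 pairs fall short), so 3 is minimum.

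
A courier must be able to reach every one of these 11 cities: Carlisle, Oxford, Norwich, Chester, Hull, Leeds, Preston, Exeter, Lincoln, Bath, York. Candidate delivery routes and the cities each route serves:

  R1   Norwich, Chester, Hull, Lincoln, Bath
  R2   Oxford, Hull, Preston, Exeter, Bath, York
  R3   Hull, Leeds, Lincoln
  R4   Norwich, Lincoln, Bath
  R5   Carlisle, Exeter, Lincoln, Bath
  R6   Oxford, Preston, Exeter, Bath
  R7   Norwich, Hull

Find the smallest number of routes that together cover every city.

R1, R2, R3, R5 together cover {Carlisle, Oxford, Norwich, Chester, Hull, Leeds, Preston, Exeter, Lincoln, Bath, York} — every city.
No 3 of the 7 routes cover everything (all 35 triples fall short), so 4 is minimum.

4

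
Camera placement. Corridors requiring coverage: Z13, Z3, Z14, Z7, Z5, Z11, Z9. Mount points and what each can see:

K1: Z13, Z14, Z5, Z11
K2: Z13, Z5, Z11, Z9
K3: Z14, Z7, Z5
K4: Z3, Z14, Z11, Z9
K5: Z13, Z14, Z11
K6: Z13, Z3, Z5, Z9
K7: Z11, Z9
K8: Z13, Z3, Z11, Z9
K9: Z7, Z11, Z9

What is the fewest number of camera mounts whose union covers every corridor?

2

K3, K8 together cover {Z13, Z3, Z14, Z7, Z5, Z11, Z9} — every corridor.
No single camera mount contains all 7 corridors, so 2 is optimal.
Greedy (largest uncovered first) would take K1, K4, K3 — 3 camera mounts — but 2 suffice.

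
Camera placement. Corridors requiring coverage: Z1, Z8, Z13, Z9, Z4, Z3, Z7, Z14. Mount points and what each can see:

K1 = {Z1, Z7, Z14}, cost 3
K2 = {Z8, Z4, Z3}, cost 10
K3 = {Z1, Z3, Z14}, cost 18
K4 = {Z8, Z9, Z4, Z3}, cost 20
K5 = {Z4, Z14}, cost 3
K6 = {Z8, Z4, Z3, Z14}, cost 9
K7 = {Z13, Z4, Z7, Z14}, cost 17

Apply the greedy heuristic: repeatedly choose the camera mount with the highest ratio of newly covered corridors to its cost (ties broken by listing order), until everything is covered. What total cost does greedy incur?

Pick 1: K1 adds 3 new (Z1, Z7, Z14) at cost 3 (ratio 3/3).
Pick 2: K5 adds 1 new (Z4) at cost 3 (ratio 1/3).
Pick 3: K6 adds 2 new (Z8, Z3) at cost 9 (ratio 2/9).
Pick 4: K7 adds 1 new (Z13) at cost 17 (ratio 1/17).
Pick 5: K4 adds 1 new (Z9) at cost 20 (ratio 1/20).
Greedy total cost: 3 + 3 + 9 + 17 + 20 = 52. (The true optimum is 40, so greedy overshoots here.)

52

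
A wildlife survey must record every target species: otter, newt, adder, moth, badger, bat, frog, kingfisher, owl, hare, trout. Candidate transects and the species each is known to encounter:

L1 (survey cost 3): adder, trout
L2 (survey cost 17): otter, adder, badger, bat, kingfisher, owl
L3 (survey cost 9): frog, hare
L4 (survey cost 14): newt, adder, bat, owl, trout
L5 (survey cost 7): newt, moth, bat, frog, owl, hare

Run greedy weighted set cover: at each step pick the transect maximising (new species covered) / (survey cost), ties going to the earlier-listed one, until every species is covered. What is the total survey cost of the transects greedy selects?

Pick 1: L5 adds 6 new (newt, moth, bat, frog, owl, hare) at survey cost 7 (ratio 6/7).
Pick 2: L1 adds 2 new (adder, trout) at survey cost 3 (ratio 2/3).
Pick 3: L2 adds 3 new (otter, badger, kingfisher) at survey cost 17 (ratio 3/17).
Greedy total survey cost: 7 + 3 + 17 = 27.

27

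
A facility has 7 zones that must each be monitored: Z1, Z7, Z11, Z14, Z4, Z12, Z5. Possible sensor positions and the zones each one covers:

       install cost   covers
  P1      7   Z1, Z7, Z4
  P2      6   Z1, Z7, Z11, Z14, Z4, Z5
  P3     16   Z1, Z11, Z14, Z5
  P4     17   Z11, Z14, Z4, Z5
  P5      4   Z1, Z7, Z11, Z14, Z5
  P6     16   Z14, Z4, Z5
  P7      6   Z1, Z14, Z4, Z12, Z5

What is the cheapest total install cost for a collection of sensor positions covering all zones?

P5, P7 cover every zone at install cost 4 + 6 = 10.
Any cover uses at least 2 sensor positions; among all covering selections none totals below 10.

10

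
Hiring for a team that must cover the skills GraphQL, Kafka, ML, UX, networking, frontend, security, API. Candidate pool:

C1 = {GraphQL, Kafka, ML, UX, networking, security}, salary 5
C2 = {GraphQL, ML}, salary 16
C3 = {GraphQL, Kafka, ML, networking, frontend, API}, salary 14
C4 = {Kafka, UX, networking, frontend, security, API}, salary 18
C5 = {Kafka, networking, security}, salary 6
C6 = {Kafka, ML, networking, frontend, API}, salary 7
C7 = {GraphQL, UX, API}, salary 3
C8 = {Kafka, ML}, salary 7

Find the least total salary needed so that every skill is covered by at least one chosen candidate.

C1, C6 cover every skill at salary 5 + 7 = 12.
Any cover uses at least 2 candidates; among all covering selections none totals below 12.
Greedy by coverage-per-salary would pick C1, C7, C6 for 15 — worse than the optimum 12.

12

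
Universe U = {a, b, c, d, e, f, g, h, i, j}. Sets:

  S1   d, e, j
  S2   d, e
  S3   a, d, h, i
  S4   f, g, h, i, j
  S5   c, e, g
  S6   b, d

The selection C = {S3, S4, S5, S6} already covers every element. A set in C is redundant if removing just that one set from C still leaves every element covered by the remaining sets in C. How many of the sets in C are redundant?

0

Drop S3: a uncovered — not redundant.
Drop S4: f, j uncovered — not redundant.
Drop S5: c, e uncovered — not redundant.
Drop S6: b uncovered — not redundant.
None of the sets in C is redundant.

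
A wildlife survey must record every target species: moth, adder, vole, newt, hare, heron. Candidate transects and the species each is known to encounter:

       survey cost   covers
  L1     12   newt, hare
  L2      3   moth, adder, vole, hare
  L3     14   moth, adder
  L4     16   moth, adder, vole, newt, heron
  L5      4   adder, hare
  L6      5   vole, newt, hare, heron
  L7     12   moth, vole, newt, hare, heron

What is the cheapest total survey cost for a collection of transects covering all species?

8

L2, L6 cover every species at survey cost 3 + 5 = 8.
Any cover uses at least 2 transects; among all covering selections none totals below 8.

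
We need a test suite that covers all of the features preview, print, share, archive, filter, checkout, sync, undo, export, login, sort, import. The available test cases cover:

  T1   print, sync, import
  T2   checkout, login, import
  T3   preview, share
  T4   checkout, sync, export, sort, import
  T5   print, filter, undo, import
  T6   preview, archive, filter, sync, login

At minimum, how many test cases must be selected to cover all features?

4

T3, T4, T5, T6 together cover {preview, print, share, archive, filter, checkout, sync, undo, export, login, sort, import} — every feature.
No 3 of the 6 test cases cover everything (all 20 triples fall short), so 4 is minimum.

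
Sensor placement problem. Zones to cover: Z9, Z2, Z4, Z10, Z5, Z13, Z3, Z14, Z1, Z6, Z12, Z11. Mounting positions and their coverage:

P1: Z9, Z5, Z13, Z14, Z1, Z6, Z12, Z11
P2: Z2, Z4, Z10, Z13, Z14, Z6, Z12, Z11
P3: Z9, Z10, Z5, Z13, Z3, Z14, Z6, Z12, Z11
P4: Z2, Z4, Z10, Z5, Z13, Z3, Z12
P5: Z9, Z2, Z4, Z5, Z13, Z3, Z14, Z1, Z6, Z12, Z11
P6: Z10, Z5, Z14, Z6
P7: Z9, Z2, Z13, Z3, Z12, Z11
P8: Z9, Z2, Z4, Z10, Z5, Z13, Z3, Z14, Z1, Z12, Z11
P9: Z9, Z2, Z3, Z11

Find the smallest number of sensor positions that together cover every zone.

P1, P4 together cover {Z9, Z2, Z4, Z10, Z5, Z13, Z3, Z14, Z1, Z6, Z12, Z11} — every zone.
No single sensor position contains all 12 zones, so 2 is optimal.

2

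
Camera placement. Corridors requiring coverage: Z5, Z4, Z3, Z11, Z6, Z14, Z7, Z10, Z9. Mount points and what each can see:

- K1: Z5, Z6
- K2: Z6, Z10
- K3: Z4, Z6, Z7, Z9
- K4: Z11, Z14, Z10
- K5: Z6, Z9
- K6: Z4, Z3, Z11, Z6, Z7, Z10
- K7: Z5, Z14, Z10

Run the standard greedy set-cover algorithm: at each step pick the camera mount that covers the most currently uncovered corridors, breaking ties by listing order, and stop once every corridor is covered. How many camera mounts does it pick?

3

Pick 1: K6 covers 6 new corridors (Z4, Z3, Z11, Z6, Z7, Z10).
Pick 2: K7 covers 2 new corridors (Z5, Z14).
Pick 3: K3 covers 1 new corridors (Z9).
Greedy uses 3 camera mounts.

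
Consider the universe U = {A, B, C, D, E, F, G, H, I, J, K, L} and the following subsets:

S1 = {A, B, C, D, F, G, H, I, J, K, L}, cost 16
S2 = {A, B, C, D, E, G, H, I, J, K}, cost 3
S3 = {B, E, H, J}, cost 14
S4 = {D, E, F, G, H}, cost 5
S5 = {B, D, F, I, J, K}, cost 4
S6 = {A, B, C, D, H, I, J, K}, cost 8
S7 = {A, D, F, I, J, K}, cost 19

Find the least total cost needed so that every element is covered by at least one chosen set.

S1, S2 cover every element at cost 16 + 3 = 19.
Any cover uses at least 2 sets; among all covering selections none totals below 19.
Greedy by coverage-per-cost would pick S2, S5, S1 for 23 — worse than the optimum 19.

19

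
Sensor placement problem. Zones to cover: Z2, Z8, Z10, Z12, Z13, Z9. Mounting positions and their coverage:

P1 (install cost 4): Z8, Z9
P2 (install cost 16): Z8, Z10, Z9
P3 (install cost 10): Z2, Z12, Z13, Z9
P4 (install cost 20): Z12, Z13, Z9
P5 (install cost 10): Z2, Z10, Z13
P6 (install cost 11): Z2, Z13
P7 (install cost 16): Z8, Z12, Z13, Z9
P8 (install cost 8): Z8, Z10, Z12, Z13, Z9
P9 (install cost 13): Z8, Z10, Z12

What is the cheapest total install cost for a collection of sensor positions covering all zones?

18

P3, P8 cover every zone at install cost 10 + 8 = 18.
Any cover uses at least 2 sensor positions; among all covering selections none totals below 18.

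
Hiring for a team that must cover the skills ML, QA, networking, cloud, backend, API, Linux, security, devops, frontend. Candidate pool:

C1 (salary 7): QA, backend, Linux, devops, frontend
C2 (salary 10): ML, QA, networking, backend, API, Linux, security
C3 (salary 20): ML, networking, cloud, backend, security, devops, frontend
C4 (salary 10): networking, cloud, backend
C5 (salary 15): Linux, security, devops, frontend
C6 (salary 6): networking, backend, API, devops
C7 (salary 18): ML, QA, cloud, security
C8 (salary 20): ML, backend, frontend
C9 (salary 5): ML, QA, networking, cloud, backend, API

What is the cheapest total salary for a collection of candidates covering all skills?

C5, C9 cover every skill at salary 15 + 5 = 20.
Any cover uses at least 2 candidates; among all covering selections none totals below 20.
Greedy by coverage-per-salary would pick C9, C1, C2 for 22 — worse than the optimum 20.

20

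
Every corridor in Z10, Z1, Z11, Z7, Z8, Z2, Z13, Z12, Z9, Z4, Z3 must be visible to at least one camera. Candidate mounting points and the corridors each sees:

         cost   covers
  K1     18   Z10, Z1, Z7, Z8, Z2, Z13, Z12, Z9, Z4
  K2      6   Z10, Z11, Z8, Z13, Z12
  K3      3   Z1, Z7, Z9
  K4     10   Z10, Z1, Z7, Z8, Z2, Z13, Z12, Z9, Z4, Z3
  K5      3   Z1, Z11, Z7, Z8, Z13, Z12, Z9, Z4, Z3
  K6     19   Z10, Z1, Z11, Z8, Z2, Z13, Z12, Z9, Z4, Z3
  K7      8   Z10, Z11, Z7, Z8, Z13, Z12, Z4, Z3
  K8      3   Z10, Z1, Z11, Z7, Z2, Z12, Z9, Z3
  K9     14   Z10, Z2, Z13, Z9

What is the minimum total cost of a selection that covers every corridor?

6

K5, K8 cover every corridor at cost 3 + 3 = 6.
Any cover uses at least 2 camera mounts; among all covering selections none totals below 6.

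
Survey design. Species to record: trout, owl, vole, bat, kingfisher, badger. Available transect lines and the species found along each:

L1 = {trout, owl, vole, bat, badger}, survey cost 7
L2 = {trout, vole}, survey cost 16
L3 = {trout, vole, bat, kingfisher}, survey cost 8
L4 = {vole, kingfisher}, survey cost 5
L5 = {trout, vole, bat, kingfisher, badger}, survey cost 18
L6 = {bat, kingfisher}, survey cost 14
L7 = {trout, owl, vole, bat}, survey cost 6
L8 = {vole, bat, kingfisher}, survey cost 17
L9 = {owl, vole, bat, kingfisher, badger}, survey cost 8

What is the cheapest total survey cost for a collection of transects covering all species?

12

L1, L4 cover every species at survey cost 7 + 5 = 12.
Any cover uses at least 2 transects; among all covering selections none totals below 12.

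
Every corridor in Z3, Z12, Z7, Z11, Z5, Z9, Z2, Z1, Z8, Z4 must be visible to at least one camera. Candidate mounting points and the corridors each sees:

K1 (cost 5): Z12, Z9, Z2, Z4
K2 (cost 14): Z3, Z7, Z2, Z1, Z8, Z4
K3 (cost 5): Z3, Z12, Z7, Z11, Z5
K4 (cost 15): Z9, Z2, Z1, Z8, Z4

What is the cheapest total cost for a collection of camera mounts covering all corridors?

20

K3, K4 cover every corridor at cost 5 + 15 = 20.
Any cover uses at least 2 camera mounts; among all covering selections none totals below 20.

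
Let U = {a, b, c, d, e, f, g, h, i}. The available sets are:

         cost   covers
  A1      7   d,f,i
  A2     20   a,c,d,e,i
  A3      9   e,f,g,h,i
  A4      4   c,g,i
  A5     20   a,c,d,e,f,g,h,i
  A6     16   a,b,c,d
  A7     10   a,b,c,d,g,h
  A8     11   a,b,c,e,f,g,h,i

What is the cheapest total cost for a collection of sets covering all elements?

A1, A8 cover every element at cost 7 + 11 = 18.
Any cover uses at least 2 sets; among all covering selections none totals below 18.
Greedy by coverage-per-cost would pick A4, A8, A1 for 22 — worse than the optimum 18.

18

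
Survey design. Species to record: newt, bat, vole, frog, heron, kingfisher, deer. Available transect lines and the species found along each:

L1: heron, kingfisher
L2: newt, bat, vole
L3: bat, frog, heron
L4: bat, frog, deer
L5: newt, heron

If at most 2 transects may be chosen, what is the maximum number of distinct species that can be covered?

5

Choosing L1, L2 covers {newt, bat, vole, heron, kingfisher} — 5 species.
No choice of 2 transects does better; here frog, deer are left uncovered.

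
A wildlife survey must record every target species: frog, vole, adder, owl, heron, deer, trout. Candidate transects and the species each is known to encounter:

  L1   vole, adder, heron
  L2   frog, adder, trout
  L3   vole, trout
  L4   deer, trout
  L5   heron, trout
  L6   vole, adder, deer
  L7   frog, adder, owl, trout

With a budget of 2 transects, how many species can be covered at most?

Choosing L1, L7 covers {frog, vole, adder, owl, heron, trout} — 6 species.
No choice of 2 transects does better; here deer is left uncovered.

6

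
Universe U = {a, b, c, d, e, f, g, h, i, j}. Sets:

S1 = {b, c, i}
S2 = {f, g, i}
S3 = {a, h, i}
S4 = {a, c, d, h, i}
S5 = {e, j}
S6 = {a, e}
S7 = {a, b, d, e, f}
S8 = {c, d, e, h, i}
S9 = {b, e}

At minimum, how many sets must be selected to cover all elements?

4

S1, S2, S4, S5 together cover {a, b, c, d, e, f, g, h, i, j} — every element.
No 3 of the 9 sets cover everything (all 84 triples fall short), so 4 is minimum.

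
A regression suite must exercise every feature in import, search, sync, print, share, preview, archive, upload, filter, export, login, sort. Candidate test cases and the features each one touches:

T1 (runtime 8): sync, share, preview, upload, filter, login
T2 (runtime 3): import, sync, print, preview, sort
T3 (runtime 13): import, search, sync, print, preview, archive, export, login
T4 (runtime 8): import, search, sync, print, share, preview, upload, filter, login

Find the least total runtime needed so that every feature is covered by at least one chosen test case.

T1, T2, T3 cover every feature at runtime 8 + 3 + 13 = 24.
Any cover uses at least 3 test cases; among all covering selections none totals below 24.

24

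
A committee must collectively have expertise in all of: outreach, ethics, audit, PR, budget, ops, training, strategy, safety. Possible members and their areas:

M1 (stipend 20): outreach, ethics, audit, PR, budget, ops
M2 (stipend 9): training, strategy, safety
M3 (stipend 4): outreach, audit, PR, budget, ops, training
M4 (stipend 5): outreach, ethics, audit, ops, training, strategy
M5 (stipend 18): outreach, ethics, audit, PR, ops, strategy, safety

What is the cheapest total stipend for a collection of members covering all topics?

M2, M3, M4 cover every topic at stipend 9 + 4 + 5 = 18.
Any cover uses at least 2 members; among all covering selections none totals below 18.

18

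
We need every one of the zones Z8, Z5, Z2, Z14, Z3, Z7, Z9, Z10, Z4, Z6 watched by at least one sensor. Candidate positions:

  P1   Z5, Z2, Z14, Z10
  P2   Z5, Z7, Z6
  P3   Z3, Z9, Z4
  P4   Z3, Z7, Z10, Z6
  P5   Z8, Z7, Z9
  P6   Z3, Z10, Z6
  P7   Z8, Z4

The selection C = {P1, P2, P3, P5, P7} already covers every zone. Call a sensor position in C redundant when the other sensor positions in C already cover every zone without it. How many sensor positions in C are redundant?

2

Drop P1: Z2, Z14, Z10 uncovered — not redundant.
Drop P2: Z6 uncovered — not redundant.
Drop P3: Z3 uncovered — not redundant.
Drop P5: the rest still cover every zone — redundant.
Drop P7: the rest still cover every zone — redundant.
2 redundant: P5, P7.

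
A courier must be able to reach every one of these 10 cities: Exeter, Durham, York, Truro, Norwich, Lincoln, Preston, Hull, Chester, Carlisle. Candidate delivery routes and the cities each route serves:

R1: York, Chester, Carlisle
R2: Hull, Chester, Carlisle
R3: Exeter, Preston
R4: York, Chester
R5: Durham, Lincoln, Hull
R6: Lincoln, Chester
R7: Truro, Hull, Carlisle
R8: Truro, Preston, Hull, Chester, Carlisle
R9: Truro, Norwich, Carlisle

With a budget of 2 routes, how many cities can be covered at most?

Choosing R5, R8 covers {Durham, Truro, Lincoln, Preston, Hull, Chester, Carlisle} — 7 cities.
No choice of 2 routes does better; here Exeter, York, Norwich are left uncovered.

7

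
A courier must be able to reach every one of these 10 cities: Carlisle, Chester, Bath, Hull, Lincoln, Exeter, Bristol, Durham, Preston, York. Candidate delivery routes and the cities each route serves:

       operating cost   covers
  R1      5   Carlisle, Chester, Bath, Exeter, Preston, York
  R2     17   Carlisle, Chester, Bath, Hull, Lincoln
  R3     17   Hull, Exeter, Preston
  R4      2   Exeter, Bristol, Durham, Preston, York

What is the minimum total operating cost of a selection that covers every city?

R2, R4 cover every city at operating cost 17 + 2 = 19.
Any cover uses at least 2 routes; among all covering selections none totals below 19.
Greedy by coverage-per-operating cost would pick R4, R1, R2 for 24 — worse than the optimum 19.

19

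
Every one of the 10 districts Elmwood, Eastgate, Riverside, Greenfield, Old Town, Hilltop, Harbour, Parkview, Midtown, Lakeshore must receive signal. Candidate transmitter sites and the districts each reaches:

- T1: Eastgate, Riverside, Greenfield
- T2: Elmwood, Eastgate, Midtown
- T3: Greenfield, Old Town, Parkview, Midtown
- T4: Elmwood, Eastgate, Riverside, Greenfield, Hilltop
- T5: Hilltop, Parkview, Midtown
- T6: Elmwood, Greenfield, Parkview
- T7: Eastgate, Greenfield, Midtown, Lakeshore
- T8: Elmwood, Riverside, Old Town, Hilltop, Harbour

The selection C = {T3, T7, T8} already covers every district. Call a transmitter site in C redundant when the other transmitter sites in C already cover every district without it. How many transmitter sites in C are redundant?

Drop T3: Parkview uncovered — not redundant.
Drop T7: Eastgate, Lakeshore uncovered — not redundant.
Drop T8: Elmwood, Riverside, Hilltop, Harbour uncovered — not redundant.
None of the transmitter sites in C is redundant.

0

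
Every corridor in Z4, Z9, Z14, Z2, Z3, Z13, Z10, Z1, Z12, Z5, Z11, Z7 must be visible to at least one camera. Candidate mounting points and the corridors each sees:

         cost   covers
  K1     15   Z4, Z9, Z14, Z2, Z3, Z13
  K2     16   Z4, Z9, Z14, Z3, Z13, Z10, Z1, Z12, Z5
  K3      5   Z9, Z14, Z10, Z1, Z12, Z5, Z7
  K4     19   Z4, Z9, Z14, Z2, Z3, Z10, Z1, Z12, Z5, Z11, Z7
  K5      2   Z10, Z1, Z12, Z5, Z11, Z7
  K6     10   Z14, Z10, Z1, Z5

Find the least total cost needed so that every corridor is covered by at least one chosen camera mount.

17

K1, K5 cover every corridor at cost 15 + 2 = 17.
Any cover uses at least 2 camera mounts; among all covering selections none totals below 17.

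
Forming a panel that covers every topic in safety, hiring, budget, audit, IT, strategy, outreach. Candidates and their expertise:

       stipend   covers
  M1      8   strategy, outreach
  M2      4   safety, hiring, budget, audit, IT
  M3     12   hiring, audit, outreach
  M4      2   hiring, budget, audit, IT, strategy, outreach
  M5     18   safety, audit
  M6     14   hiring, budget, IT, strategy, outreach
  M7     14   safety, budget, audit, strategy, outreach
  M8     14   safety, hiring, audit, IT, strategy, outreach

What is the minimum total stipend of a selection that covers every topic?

6

M2, M4 cover every topic at stipend 4 + 2 = 6.
Any cover uses at least 2 members; among all covering selections none totals below 6.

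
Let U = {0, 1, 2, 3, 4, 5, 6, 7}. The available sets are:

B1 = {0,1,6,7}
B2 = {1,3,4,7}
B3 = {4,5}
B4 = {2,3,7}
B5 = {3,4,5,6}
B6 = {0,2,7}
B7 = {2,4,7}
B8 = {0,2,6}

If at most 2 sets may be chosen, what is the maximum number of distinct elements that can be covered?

7

Choosing B1, B5 covers {0, 1, 3, 4, 5, 6, 7} — 7 elements.
No choice of 2 sets does better; here 2 is left uncovered.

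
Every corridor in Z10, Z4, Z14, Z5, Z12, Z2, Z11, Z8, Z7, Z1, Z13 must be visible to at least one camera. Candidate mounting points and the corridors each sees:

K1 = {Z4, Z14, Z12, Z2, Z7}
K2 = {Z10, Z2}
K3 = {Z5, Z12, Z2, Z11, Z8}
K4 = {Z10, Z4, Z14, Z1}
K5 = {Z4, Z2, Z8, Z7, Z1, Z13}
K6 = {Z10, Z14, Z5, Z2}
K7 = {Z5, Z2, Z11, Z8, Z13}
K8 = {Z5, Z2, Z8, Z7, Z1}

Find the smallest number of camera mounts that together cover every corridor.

3

K1, K4, K7 together cover {Z10, Z4, Z14, Z5, Z12, Z2, Z11, Z8, Z7, Z1, Z13} — every corridor.
No 2 of the 8 camera mounts cover everything (all 28 pairs fall short), so 3 is minimum.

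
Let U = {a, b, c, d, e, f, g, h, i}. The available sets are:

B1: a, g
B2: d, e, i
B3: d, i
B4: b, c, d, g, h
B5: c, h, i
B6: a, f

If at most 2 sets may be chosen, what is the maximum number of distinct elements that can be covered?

7

Choosing B2, B4 covers {b, c, d, e, g, h, i} — 7 elements.
No choice of 2 sets does better; here a, f are left uncovered.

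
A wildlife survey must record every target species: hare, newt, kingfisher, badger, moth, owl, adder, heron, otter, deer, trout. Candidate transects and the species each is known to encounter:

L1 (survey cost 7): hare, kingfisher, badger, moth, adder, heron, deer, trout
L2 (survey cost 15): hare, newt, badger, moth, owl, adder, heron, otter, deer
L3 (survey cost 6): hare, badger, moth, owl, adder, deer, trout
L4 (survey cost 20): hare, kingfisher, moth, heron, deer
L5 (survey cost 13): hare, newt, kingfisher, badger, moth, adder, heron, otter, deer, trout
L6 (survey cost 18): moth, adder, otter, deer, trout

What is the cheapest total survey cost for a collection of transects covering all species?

L3, L5 cover every species at survey cost 6 + 13 = 19.
Any cover uses at least 2 transects; among all covering selections none totals below 19.

19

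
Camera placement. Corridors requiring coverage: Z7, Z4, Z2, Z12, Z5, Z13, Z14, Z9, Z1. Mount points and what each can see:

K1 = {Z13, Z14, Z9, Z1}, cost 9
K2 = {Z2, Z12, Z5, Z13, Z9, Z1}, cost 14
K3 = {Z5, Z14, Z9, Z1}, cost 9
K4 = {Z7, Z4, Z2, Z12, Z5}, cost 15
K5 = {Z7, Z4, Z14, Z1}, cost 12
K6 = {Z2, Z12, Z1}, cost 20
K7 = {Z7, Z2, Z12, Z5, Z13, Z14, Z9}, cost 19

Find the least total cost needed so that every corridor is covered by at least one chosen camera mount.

K1, K4 cover every corridor at cost 9 + 15 = 24.
Any cover uses at least 2 camera mounts; among all covering selections none totals below 24.

24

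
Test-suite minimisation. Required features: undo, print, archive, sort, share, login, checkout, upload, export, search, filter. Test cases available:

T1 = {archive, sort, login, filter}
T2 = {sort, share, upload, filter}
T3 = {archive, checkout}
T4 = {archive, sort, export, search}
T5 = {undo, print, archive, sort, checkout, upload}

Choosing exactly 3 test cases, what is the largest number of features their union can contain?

Choosing T1, T4, T5 covers {undo, print, archive, sort, login, checkout, upload, export, search, filter} — 10 features.
No choice of 3 test cases does better; here share is left uncovered.

10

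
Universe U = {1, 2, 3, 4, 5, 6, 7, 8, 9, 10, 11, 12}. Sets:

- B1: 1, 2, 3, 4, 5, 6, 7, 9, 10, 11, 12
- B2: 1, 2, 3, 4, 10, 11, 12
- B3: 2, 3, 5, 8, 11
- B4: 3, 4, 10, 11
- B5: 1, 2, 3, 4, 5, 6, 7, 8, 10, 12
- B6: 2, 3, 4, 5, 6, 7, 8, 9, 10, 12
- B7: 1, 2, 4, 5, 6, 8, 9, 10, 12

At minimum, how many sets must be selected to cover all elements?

2

B1, B3 together cover {1, 2, 3, 4, 5, 6, 7, 8, 9, 10, 11, 12} — every element.
No single set contains all 12 elements, so 2 is optimal.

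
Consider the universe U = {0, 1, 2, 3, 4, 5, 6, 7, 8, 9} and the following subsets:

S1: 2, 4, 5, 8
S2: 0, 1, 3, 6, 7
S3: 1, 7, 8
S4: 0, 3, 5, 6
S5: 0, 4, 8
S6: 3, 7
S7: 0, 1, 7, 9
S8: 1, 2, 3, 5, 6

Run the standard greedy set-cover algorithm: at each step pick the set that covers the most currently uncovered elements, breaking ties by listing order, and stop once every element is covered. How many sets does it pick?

Pick 1: S2 covers 5 new elements (0, 1, 3, 6, 7).
Pick 2: S1 covers 4 new elements (2, 4, 5, 8).
Pick 3: S7 covers 1 new elements (9).
Greedy uses 3 sets.

3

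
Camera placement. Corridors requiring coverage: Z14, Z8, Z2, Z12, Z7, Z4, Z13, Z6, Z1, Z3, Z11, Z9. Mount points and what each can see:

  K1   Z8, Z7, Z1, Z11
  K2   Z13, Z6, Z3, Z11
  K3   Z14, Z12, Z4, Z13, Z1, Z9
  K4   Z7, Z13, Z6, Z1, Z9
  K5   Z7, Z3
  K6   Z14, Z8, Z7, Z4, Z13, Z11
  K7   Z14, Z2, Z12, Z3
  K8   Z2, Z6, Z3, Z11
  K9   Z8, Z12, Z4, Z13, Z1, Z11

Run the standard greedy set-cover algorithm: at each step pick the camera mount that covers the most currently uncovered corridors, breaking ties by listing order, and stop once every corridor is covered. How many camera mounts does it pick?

3

Pick 1: K3 covers 6 new corridors (Z14, Z12, Z4, Z13, Z1, Z9).
Pick 2: K8 covers 4 new corridors (Z2, Z6, Z3, Z11).
Pick 3: K1 covers 2 new corridors (Z8, Z7).
Greedy uses 3 camera mounts.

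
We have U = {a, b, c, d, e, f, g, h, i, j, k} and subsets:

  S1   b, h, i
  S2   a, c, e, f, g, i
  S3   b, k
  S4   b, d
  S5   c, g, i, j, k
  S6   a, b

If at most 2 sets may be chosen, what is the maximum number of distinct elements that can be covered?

8

Choosing S1, S2 covers {a, b, c, e, f, g, h, i} — 8 elements.
No choice of 2 sets does better; here d, j, k are left uncovered.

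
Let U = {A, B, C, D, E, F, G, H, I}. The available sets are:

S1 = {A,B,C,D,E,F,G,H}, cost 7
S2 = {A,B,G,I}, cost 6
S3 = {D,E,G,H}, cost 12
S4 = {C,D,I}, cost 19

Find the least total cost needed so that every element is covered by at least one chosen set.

S1, S2 cover every element at cost 7 + 6 = 13.
Any cover uses at least 2 sets; among all covering selections none totals below 13.

13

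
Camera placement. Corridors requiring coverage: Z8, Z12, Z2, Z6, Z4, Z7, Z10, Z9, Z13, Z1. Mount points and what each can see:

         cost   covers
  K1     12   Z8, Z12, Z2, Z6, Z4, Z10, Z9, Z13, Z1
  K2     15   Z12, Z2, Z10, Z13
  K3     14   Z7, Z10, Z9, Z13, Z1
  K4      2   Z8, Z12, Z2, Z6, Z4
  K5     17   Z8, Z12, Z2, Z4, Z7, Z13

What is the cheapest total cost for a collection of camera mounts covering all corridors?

16

K3, K4 cover every corridor at cost 14 + 2 = 16.
Any cover uses at least 2 camera mounts; among all covering selections none totals below 16.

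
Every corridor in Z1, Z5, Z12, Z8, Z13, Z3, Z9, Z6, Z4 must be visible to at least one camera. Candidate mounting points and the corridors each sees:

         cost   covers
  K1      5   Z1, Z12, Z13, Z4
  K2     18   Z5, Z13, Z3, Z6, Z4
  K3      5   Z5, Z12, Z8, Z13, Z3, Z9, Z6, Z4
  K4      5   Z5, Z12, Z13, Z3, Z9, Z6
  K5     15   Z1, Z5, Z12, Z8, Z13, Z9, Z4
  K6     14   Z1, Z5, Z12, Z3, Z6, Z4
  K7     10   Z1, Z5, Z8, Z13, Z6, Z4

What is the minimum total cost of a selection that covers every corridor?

10

K1, K3 cover every corridor at cost 5 + 5 = 10.
Any cover uses at least 2 camera mounts; among all covering selections none totals below 10.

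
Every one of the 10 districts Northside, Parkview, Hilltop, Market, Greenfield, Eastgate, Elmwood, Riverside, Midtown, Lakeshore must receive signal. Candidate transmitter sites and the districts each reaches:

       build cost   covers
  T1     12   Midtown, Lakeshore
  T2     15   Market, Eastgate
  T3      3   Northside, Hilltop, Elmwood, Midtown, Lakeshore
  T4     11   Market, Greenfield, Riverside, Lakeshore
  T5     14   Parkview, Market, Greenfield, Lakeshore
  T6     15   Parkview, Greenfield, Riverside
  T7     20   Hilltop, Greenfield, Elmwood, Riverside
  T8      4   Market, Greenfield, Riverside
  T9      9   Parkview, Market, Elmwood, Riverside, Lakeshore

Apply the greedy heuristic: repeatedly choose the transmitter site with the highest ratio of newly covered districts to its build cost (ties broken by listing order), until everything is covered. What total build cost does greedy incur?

Pick 1: T3 adds 5 new (Northside, Hilltop, Elmwood, Midtown, Lakeshore) at build cost 3 (ratio 5/3).
Pick 2: T8 adds 3 new (Market, Greenfield, Riverside) at build cost 4 (ratio 3/4).
Pick 3: T9 adds 1 new (Parkview) at build cost 9 (ratio 1/9).
Pick 4: T2 adds 1 new (Eastgate) at build cost 15 (ratio 1/15).
Greedy total build cost: 3 + 4 + 9 + 15 = 31.

31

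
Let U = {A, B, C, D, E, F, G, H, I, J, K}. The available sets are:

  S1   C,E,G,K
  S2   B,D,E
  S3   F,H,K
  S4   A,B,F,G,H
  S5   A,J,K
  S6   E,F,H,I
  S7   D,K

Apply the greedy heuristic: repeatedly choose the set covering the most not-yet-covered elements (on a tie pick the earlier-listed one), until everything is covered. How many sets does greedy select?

Pick 1: S4 covers 5 new elements (A, B, F, G, H).
Pick 2: S1 covers 3 new elements (C, E, K).
Pick 3: S2 covers 1 new elements (D).
Pick 4: S5 covers 1 new elements (J).
Pick 5: S6 covers 1 new elements (I).
Greedy uses 5 sets. (The true minimum is 4.)

5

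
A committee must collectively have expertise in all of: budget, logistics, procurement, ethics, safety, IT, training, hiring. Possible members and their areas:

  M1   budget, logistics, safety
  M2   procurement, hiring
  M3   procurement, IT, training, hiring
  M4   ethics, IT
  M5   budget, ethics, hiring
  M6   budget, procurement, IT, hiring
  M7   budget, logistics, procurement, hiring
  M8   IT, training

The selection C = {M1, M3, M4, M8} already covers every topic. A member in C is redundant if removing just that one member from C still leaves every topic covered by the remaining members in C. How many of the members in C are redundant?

1

Drop M1: budget, logistics, safety uncovered — not redundant.
Drop M3: procurement, hiring uncovered — not redundant.
Drop M4: ethics uncovered — not redundant.
Drop M8: the rest still cover every topic — redundant.
1 redundant: M8.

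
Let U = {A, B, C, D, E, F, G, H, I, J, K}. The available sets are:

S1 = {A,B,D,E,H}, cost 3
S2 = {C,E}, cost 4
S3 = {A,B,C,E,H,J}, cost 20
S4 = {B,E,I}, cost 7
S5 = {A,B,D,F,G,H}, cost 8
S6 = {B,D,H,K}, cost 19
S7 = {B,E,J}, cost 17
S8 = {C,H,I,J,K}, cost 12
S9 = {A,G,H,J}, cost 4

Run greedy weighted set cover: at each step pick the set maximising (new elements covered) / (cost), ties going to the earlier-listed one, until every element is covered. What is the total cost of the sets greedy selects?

Pick 1: S1 adds 5 new (A, B, D, E, H) at cost 3 (ratio 5/3).
Pick 2: S9 adds 2 new (G, J) at cost 4 (ratio 2/4).
Pick 3: S2 adds 1 new (C) at cost 4 (ratio 1/4).
Pick 4: S8 adds 2 new (I, K) at cost 12 (ratio 2/12).
Pick 5: S5 adds 1 new (F) at cost 8 (ratio 1/8).
Greedy total cost: 3 + 4 + 4 + 12 + 8 = 31. (The true optimum is 23, so greedy overshoots here.)

31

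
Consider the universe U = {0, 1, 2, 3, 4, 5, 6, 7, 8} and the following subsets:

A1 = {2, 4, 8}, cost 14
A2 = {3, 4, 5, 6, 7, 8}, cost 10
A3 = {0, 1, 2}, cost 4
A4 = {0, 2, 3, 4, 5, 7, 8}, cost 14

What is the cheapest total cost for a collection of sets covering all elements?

14

A2, A3 cover every element at cost 10 + 4 = 14.
Any cover uses at least 2 sets; among all covering selections none totals below 14.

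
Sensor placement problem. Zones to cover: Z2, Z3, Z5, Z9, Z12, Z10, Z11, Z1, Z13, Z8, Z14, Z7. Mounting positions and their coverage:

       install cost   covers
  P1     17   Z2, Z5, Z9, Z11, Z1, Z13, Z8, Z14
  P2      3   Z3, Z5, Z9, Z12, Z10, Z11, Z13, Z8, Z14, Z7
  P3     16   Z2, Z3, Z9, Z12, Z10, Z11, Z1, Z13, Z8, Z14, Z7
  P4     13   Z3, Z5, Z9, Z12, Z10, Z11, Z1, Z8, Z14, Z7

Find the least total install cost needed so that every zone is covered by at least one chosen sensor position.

19

P2, P3 cover every zone at install cost 3 + 16 = 19.
Any cover uses at least 2 sensor positions; among all covering selections none totals below 19.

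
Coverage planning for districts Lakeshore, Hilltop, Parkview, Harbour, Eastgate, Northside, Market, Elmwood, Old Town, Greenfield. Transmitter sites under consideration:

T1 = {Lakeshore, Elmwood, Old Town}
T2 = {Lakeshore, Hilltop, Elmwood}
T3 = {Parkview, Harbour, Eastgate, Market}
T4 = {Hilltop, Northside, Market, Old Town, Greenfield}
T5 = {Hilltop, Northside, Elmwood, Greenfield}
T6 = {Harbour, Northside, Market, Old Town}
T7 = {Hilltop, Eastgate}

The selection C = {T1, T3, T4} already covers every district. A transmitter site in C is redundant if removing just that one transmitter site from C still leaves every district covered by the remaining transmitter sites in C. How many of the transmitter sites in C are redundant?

Drop T1: Lakeshore, Elmwood uncovered — not redundant.
Drop T3: Parkview, Harbour, Eastgate uncovered — not redundant.
Drop T4: Hilltop, Northside, Greenfield uncovered — not redundant.
None of the transmitter sites in C is redundant.

0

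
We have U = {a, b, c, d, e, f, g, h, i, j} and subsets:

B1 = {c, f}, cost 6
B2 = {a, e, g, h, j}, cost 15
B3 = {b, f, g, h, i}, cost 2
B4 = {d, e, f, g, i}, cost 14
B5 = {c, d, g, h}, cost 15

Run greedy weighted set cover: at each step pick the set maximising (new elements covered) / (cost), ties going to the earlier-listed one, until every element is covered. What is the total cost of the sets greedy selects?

Pick 1: B3 adds 5 new (b, f, g, h, i) at cost 2 (ratio 5/2).
Pick 2: B2 adds 3 new (a, e, j) at cost 15 (ratio 3/15).
Pick 3: B1 adds 1 new (c) at cost 6 (ratio 1/6).
Pick 4: B4 adds 1 new (d) at cost 14 (ratio 1/14).
Greedy total cost: 2 + 15 + 6 + 14 = 37. (The true optimum is 32, so greedy overshoots here.)

37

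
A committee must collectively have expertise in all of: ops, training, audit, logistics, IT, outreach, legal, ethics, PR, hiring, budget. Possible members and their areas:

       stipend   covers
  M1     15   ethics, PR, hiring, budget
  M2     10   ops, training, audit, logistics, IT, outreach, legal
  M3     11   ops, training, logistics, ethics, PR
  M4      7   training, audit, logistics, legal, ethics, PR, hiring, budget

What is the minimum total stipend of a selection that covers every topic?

17

M2, M4 cover every topic at stipend 10 + 7 = 17.
Any cover uses at least 2 members; among all covering selections none totals below 17.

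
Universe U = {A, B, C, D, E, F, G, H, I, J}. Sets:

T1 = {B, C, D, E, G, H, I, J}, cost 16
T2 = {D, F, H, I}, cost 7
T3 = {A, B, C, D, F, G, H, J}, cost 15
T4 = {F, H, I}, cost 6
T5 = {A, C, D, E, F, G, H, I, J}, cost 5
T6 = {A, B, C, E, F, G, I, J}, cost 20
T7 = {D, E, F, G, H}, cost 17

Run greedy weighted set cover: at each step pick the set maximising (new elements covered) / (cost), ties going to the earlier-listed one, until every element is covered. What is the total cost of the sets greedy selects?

Pick 1: T5 adds 9 new (A, C, D, E, F, G, H, I, J) at cost 5 (ratio 9/5).
Pick 2: T3 adds 1 new (B) at cost 15 (ratio 1/15).
Greedy total cost: 5 + 15 = 20.

20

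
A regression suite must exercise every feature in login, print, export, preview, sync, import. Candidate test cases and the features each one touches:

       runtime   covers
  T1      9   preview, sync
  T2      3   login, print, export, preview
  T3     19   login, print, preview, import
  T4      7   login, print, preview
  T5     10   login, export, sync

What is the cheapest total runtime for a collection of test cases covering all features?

29

T3, T5 cover every feature at runtime 19 + 10 = 29.
Any cover uses at least 2 test cases; among all covering selections none totals below 29.
Greedy by coverage-per-runtime would pick T2, T1, T3 for 31 — worse than the optimum 29.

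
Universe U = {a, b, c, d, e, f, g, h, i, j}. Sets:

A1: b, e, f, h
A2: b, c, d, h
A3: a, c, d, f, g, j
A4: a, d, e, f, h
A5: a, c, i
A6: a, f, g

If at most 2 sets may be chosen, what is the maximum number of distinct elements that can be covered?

Choosing A1, A3 covers {a, b, c, d, e, f, g, h, j} — 9 elements.
No choice of 2 sets does better; here i is left uncovered.

9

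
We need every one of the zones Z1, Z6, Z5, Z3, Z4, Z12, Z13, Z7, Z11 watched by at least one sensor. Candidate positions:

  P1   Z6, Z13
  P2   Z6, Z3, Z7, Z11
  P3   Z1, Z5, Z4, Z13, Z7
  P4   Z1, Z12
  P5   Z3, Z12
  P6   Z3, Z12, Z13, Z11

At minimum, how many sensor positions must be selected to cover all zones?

3

P1, P3, P6 together cover {Z1, Z6, Z5, Z3, Z4, Z12, Z13, Z7, Z11} — every zone.
No 2 of the 6 sensor positions cover everything (all 15 pairs fall short), so 3 is minimum.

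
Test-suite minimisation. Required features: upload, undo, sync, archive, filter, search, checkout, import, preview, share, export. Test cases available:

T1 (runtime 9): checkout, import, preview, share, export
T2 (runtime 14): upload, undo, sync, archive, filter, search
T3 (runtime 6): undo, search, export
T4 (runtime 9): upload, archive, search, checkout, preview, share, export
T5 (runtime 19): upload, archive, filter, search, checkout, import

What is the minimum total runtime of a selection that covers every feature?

23

T1, T2 cover every feature at runtime 9 + 14 = 23.
Any cover uses at least 2 test cases; among all covering selections none totals below 23.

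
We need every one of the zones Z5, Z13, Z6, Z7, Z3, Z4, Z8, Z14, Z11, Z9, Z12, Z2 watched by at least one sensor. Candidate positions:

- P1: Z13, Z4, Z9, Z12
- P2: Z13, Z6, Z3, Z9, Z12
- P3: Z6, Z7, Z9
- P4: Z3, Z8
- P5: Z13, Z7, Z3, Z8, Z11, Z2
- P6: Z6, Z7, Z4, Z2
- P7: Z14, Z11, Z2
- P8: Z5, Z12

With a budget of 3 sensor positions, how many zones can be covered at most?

Choosing P1, P2, P5 covers {Z13, Z6, Z7, Z3, Z4, Z8, Z11, Z9, Z12, Z2} — 10 zones.
No choice of 3 sensor positions does better; here Z5, Z14 are left uncovered.

10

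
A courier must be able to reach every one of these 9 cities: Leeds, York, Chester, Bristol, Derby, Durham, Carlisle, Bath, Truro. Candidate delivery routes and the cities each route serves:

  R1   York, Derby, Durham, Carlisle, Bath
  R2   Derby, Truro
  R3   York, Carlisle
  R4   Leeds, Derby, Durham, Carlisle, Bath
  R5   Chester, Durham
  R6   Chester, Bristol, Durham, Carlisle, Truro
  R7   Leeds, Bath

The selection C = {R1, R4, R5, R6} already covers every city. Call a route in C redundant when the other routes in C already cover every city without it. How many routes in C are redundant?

1

Drop R1: York uncovered — not redundant.
Drop R4: Leeds uncovered — not redundant.
Drop R5: the rest still cover every city — redundant.
Drop R6: Bristol, Truro uncovered — not redundant.
1 redundant: R5.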